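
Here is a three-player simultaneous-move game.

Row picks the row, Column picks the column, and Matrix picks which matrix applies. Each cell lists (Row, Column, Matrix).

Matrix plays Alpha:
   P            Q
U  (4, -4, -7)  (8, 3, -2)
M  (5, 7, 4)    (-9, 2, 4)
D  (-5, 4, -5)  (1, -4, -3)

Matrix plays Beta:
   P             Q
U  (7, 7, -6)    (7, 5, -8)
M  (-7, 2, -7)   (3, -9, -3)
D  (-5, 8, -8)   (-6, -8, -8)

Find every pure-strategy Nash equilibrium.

Row against (P, Alpha): payoffs 4, 5, -5 → best response M.
Row against (P, Beta): payoffs 7, -7, -5 → best response U.
Row against (Q, Alpha): payoffs 8, -9, 1 → best response U.
Row against (Q, Beta): payoffs 7, 3, -6 → best response U.
Column against (U, Alpha): payoffs -4, 3 → best response Q.
Column against (U, Beta): payoffs 7, 5 → best response P.
Column against (M, Alpha): payoffs 7, 2 → best response P.
Column against (M, Beta): payoffs 2, -9 → best response P.
Column against (D, Alpha): payoffs 4, -4 → best response P.
Column against (D, Beta): payoffs 8, -8 → best response P.
Matrix against (U, P): payoffs -7, -6 → best response Beta.
Matrix against (U, Q): payoffs -2, -8 → best response Alpha.
Matrix against (M, P): payoffs 4, -7 → best response Alpha.
Matrix against (M, Q): payoffs 4, -3 → best response Alpha.
Matrix against (D, P): payoffs -5, -8 → best response Alpha.
Matrix against (D, Q): payoffs -3, -8 → best response Alpha.
Mutual best responses: (U, P, Beta); (U, Q, Alpha); (M, P, Alpha).

(U, P, Beta) and (U, Q, Alpha) and (M, P, Alpha)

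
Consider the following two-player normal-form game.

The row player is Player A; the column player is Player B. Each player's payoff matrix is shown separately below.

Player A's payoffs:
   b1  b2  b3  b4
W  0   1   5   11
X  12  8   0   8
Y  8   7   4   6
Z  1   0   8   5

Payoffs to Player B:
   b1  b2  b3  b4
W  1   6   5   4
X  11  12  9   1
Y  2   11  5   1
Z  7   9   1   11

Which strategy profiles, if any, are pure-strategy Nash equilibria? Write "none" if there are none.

Player A against b1: payoffs 0, 12, 8, 1 → best response X.
Player A against b2: payoffs 1, 8, 7, 0 → best response X.
Player A against b3: payoffs 5, 0, 4, 8 → best response Z.
Player A against b4: payoffs 11, 8, 6, 5 → best response W.
Player B against W: payoffs 1, 6, 5, 4 → best response b2.
Player B against X: payoffs 11, 12, 9, 1 → best response b2.
Player B against Y: payoffs 2, 11, 5, 1 → best response b2.
Player B against Z: payoffs 7, 9, 1, 11 → best response b4.
Mutual best responses: (X, b2).

Pure NE: (X, b2)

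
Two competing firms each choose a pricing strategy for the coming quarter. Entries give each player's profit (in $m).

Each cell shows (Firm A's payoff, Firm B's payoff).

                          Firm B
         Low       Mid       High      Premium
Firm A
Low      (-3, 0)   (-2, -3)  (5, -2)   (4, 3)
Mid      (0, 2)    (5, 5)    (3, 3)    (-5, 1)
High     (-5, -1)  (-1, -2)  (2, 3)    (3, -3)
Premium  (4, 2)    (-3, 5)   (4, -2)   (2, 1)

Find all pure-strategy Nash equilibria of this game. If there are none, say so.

For each player, find the best response to each opponent profile; mutual best responses are the pure NE.
Firm A against Low: payoffs -3, 0, -5, 4 → best response Premium.
Firm A against Mid: payoffs -2, 5, -1, -3 → best response Mid.
Firm A against High: payoffs 5, 3, 2, 4 → best response Low.
Firm A against Premium: payoffs 4, -5, 3, 2 → best response Low.
Firm B against Low: payoffs 0, -3, -2, 3 → best response Premium.
Firm B against Mid: payoffs 2, 5, 3, 1 → best response Mid.
Firm B against High: payoffs -1, -2, 3, -3 → best response High.
Firm B against Premium: payoffs 2, 5, -2, 1 → best response Mid.
Mutual best responses: (Low, Premium); (Mid, Mid).

The pure Nash equilibria are (Low, Premium), (Mid, Mid).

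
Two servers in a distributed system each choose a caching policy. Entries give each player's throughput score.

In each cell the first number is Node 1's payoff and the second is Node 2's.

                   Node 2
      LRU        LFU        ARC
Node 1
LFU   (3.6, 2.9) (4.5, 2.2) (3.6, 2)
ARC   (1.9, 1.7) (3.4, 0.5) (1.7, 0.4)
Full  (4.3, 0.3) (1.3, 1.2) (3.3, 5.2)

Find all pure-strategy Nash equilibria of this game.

(LFU, LRU): Node 1 can switch to Full (3.6 → 4.3). Not NE.
(LFU, LFU): Node 2 can switch to LRU (2.2 → 2.9). Not NE.
(LFU, ARC): Node 2 can switch to LRU (2 → 2.9). Not NE.
(ARC, LRU): Node 1 can switch to LFU (1.9 → 3.6). Not NE.
(ARC, LFU): Node 1 can switch to LFU (3.4 → 4.5). Not NE.
(ARC, ARC): Node 1 can switch to LFU (1.7 → 3.6). Not NE.
(Full, LRU): Node 2 can switch to LFU (0.3 → 1.2). Not NE.
(Full, LFU): Node 1 can switch to LFU (1.3 → 4.5). Not NE.
(Full, ARC): Node 1 can switch to LFU (3.3 → 3.6). Not NE.

There is no pure-strategy Nash equilibrium.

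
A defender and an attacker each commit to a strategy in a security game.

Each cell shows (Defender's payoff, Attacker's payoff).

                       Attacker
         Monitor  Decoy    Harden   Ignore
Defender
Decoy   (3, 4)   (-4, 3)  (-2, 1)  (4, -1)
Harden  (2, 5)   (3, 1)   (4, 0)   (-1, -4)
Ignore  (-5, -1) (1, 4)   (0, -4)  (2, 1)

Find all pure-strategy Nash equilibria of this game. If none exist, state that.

For each player, find the best response to each opponent profile; mutual best responses are the pure NE.
Defender against Monitor: payoffs 3, 2, -5 → best response Decoy.
Defender against Decoy: payoffs -4, 3, 1 → best response Harden.
Defender against Harden: payoffs -2, 4, 0 → best response Harden.
Defender against Ignore: payoffs 4, -1, 2 → best response Decoy.
Attacker against Decoy: payoffs 4, 3, 1, -1 → best response Monitor.
Attacker against Harden: payoffs 5, 1, 0, -4 → best response Monitor.
Attacker against Ignore: payoffs -1, 4, -4, 1 → best response Decoy.
Mutual best responses: (Decoy, Monitor).

(Decoy, Monitor)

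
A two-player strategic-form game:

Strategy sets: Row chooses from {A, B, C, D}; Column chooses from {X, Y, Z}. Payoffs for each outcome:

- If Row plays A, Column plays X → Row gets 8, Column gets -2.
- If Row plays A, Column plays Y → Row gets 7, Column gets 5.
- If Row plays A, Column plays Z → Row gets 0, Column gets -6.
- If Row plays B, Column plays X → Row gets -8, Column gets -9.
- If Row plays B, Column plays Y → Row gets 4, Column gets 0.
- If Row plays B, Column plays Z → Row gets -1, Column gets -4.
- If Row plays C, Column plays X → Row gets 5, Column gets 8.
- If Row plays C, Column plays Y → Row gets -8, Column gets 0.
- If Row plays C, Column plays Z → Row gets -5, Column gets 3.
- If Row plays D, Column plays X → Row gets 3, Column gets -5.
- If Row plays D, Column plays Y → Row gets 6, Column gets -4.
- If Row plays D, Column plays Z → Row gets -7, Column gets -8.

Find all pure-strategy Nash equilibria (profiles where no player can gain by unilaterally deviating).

(A, X): Column can switch to Y (-2 → 5). Not NE.
(A, Y): Row gets 7, best alternative 6; Column gets 5, best alternative -2. No profitable deviation — NE.
(A, Z): Column can switch to X (-6 → -2). Not NE.
(B, X): Row can switch to A (-8 → 8). Not NE.
(B, Y): Row can switch to A (4 → 7). Not NE.
(B, Z): Row can switch to A (-1 → 0). Not NE.
(C, X): Row can switch to A (5 → 8). Not NE.
(C, Y): Row can switch to A (-8 → 7). Not NE.
(C, Z): Row can switch to A (-5 → 0). Not NE.
(The remaining 3 profiles each have a profitable deviation by the same check.)

(A, Y)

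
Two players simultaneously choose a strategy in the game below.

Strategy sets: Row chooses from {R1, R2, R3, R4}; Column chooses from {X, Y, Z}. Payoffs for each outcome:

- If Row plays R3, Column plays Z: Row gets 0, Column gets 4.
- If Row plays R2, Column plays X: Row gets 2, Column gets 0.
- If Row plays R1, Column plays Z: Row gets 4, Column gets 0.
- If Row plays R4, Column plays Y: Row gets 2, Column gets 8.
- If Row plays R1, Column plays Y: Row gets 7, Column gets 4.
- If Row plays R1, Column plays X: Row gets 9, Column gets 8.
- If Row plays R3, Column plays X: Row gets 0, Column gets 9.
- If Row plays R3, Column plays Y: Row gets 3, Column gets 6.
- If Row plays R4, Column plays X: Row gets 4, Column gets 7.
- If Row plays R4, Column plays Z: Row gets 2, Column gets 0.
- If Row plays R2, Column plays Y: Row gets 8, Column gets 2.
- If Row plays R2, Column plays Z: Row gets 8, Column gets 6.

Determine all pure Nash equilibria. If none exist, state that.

(R1, X) and (R2, Z)

Mark each player's best response to every combination of opponents' strategies; a profile where every player is best-responding is a pure Nash equilibrium.
Row against X: payoffs 9, 2, 0, 4 → best response R1.
Row against Y: payoffs 7, 8, 3, 2 → best response R2.
Row against Z: payoffs 4, 8, 0, 2 → best response R2.
Column against R1: payoffs 8, 4, 0 → best response X.
Column against R2: payoffs 0, 2, 6 → best response Z.
Column against R3: payoffs 9, 6, 4 → best response X.
Column against R4: payoffs 7, 8, 0 → best response Y.
Mutual best responses: (R1, X); (R2, Z).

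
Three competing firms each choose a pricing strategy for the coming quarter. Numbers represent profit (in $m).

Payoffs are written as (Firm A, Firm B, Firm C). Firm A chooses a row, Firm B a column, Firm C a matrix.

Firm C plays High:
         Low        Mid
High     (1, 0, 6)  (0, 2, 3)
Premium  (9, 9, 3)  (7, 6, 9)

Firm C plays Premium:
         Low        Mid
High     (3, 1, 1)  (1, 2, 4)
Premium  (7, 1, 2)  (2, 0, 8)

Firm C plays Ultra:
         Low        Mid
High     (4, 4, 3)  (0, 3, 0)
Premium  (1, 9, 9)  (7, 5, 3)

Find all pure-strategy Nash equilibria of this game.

none

(High, Low, High): Firm A can switch to Premium (1 → 9). Not NE.
(High, Low, Premium): Firm A can switch to Premium (3 → 7). Not NE.
(High, Low, Ultra): Firm C can switch to High (3 → 6). Not NE.
(High, Mid, High): Firm A can switch to Premium (0 → 7). Not NE.
(High, Mid, Premium): Firm A can switch to Premium (1 → 2). Not NE.
(High, Mid, Ultra): Firm A can switch to Premium (0 → 7). Not NE.
(Premium, Low, High): Firm C can switch to Ultra (3 → 9). Not NE.
(Premium, Low, Premium): Firm C can switch to High (2 → 3). Not NE.
(The remaining 4 profiles each have a profitable deviation by the same check.)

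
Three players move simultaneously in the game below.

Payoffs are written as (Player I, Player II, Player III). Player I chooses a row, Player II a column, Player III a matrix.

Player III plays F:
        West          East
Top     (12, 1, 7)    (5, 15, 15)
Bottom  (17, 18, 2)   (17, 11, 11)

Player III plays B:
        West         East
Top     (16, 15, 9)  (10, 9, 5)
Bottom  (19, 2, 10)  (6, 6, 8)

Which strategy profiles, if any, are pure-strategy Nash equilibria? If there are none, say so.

(Top, West, F): Player I can switch to Bottom (12 → 17). Not NE.
(Top, West, B): Player I can switch to Bottom (16 → 19). Not NE.
(Top, East, F): Player I can switch to Bottom (5 → 17). Not NE.
(Top, East, B): Player II can switch to West (9 → 15). Not NE.
(Bottom, West, F): Player III can switch to B (2 → 10). Not NE.
(Bottom, West, B): Player II can switch to East (2 → 6). Not NE.
(The remaining 2 profiles each have a profitable deviation by the same check.)

No pure-strategy Nash equilibrium.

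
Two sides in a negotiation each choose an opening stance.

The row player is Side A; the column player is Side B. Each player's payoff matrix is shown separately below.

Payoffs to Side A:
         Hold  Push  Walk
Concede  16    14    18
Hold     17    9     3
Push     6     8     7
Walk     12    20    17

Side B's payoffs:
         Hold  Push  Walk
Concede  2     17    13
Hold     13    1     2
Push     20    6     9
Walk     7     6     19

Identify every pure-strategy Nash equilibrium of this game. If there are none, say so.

The unique pure-strategy Nash equilibrium is (Hold, Hold).

For each player, find the best response to each opponent profile; mutual best responses are the pure NE.
Side A against Hold: payoffs 16, 17, 6, 12 → best response Hold.
Side A against Push: payoffs 14, 9, 8, 20 → best response Walk.
Side A against Walk: payoffs 18, 3, 7, 17 → best response Concede.
Side B against Concede: payoffs 2, 17, 13 → best response Push.
Side B against Hold: payoffs 13, 1, 2 → best response Hold.
Side B against Push: payoffs 20, 6, 9 → best response Hold.
Side B against Walk: payoffs 7, 6, 19 → best response Walk.
Mutual best responses: (Hold, Hold).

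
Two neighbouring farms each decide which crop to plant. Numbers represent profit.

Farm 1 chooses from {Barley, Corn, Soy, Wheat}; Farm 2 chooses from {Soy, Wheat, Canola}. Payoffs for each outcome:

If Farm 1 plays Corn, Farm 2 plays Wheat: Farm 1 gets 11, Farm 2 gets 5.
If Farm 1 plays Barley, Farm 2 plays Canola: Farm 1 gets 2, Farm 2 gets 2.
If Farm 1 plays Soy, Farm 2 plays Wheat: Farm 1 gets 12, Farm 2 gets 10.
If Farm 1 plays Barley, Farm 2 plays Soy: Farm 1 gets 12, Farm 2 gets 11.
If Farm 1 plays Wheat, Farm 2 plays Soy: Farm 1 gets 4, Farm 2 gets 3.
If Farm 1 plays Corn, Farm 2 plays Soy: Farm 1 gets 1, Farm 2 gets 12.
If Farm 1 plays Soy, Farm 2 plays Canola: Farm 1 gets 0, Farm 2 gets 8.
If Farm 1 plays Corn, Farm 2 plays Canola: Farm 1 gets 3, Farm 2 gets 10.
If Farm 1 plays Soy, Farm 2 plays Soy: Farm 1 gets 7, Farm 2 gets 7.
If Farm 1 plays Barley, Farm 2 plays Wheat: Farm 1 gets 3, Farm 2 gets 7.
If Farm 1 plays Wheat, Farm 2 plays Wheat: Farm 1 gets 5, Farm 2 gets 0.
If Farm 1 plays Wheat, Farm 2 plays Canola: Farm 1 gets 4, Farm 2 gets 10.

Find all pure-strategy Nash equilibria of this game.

Mark each player's best response to every combination of opponents' strategies; a profile where every player is best-responding is a pure Nash equilibrium.
Farm 1 against Soy: payoffs 12, 1, 7, 4 → best response Barley.
Farm 1 against Wheat: payoffs 3, 11, 12, 5 → best response Soy.
Farm 1 against Canola: payoffs 2, 3, 0, 4 → best response Wheat.
Farm 2 against Barley: payoffs 11, 7, 2 → best response Soy.
Farm 2 against Corn: payoffs 12, 5, 10 → best response Soy.
Farm 2 against Soy: payoffs 7, 10, 8 → best response Wheat.
Farm 2 against Wheat: payoffs 3, 0, 10 → best response Canola.
Mutual best responses: (Barley, Soy); (Soy, Wheat); (Wheat, Canola).

(Barley, Soy), (Soy, Wheat), (Wheat, Canola)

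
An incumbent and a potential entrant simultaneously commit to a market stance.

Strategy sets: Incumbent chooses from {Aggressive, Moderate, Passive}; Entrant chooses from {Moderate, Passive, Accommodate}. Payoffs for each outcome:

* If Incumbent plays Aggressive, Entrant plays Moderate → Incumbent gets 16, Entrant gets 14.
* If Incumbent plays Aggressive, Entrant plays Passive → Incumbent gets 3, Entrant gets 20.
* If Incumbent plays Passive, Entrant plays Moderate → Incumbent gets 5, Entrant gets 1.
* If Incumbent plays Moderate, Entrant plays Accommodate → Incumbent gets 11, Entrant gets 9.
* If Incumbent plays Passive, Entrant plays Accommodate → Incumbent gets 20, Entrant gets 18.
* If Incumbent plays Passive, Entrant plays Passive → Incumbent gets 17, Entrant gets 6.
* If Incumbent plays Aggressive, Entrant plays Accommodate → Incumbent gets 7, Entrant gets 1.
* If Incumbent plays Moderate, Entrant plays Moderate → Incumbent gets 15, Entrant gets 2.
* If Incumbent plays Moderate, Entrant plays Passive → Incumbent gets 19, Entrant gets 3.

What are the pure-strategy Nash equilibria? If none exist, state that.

Mark each player's best response to every combination of opponents' strategies; a profile where every player is best-responding is a pure Nash equilibrium.
Incumbent against Moderate: payoffs 16, 15, 5 → best response Aggressive.
Incumbent against Passive: payoffs 3, 19, 17 → best response Moderate.
Incumbent against Accommodate: payoffs 7, 11, 20 → best response Passive.
Entrant against Aggressive: payoffs 14, 20, 1 → best response Passive.
Entrant against Moderate: payoffs 2, 3, 9 → best response Accommodate.
Entrant against Passive: payoffs 1, 6, 18 → best response Accommodate.
Mutual best responses: (Passive, Accommodate).

(Passive, Accommodate)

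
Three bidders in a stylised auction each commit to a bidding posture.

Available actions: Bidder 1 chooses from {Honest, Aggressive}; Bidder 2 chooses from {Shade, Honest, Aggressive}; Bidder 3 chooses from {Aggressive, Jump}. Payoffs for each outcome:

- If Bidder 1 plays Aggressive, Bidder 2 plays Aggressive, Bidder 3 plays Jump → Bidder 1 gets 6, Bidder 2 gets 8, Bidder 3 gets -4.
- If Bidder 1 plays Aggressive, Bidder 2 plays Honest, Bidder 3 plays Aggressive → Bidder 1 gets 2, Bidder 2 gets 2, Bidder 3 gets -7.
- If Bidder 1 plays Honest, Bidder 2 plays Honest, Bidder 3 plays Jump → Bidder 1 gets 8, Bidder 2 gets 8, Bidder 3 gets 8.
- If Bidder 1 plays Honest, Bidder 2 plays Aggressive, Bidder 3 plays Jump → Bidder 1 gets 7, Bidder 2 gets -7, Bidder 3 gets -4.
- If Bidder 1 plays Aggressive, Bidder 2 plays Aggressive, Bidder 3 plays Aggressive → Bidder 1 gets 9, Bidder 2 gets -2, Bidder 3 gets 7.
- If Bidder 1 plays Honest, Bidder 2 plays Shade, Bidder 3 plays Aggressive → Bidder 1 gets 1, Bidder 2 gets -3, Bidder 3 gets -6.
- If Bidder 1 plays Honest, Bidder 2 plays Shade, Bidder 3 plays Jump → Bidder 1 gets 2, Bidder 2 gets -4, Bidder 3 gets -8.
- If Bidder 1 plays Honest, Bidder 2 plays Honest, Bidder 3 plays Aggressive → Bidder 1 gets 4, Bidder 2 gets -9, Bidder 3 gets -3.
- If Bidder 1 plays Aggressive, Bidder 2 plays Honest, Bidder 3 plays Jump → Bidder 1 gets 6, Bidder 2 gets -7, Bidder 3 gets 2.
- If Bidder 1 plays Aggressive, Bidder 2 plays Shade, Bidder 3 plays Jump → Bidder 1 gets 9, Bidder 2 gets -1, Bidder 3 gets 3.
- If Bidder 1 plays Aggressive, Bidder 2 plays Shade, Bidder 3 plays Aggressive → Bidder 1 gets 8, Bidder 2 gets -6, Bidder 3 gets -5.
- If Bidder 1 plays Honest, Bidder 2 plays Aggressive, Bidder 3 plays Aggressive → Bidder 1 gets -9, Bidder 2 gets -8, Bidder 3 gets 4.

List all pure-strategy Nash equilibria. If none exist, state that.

(Honest, Honest, Jump)

Bidder 1 against (Shade, Aggressive): payoffs 1, 8 → best response Aggressive.
Bidder 1 against (Shade, Jump): payoffs 2, 9 → best response Aggressive.
Bidder 1 against (Honest, Aggressive): payoffs 4, 2 → best response Honest.
Bidder 1 against (Honest, Jump): payoffs 8, 6 → best response Honest.
Bidder 1 against (Aggressive, Aggressive): payoffs -9, 9 → best response Aggressive.
Bidder 1 against (Aggressive, Jump): payoffs 7, 6 → best response Honest.
Bidder 2 against (Honest, Aggressive): payoffs -3, -9, -8 → best response Shade.
Bidder 2 against (Honest, Jump): payoffs -4, 8, -7 → best response Honest.
Bidder 2 against (Aggressive, Aggressive): payoffs -6, 2, -2 → best response Honest.
Bidder 2 against (Aggressive, Jump): payoffs -1, -7, 8 → best response Aggressive.
Bidder 3 against (Honest, Shade): payoffs -6, -8 → best response Aggressive.
Bidder 3 against (Honest, Honest): payoffs -3, 8 → best response Jump.
Bidder 3 against (Honest, Aggressive): payoffs 4, -4 → best response Aggressive.
Bidder 3 against (Aggressive, Shade): payoffs -5, 3 → best response Jump.
Bidder 3 against (Aggressive, Honest): payoffs -7, 2 → best response Jump.
Bidder 3 against (Aggressive, Aggressive): payoffs 7, -4 → best response Aggressive.
Mutual best responses: (Honest, Honest, Jump).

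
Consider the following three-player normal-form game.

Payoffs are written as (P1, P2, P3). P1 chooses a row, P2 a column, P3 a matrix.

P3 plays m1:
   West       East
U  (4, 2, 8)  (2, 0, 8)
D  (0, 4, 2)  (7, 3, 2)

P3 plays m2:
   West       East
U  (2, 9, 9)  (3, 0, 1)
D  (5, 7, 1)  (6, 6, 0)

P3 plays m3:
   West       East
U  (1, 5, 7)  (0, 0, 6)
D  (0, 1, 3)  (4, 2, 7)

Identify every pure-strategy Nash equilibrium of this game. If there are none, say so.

The unique pure-strategy Nash equilibrium is (D, East, m3).

(U, West, m1): P3 can switch to m2 (8 → 9). Not NE.
(U, West, m2): P1 can switch to D (2 → 5). Not NE.
(U, West, m3): P3 can switch to m1 (7 → 8). Not NE.
(U, East, m1): P1 can switch to D (2 → 7). Not NE.
(U, East, m2): P1 can switch to D (3 → 6). Not NE.
(U, East, m3): P1 can switch to D (0 → 4). Not NE.
(D, West, m1): P1 can switch to U (0 → 4). Not NE.
(D, West, m2): P3 can switch to m1 (1 → 2). Not NE.
(D, West, m3): P1 can switch to U (0 → 1). Not NE.
(D, East, m1): P2 can switch to West (3 → 4). Not NE.
(D, East, m3): P1 gets 4, best alternative 0; P2 gets 2, best alternative 1; P3 gets 7, best alternative 2. No profitable deviation — NE.
(The remaining 1 profile has a profitable deviation by the same check.)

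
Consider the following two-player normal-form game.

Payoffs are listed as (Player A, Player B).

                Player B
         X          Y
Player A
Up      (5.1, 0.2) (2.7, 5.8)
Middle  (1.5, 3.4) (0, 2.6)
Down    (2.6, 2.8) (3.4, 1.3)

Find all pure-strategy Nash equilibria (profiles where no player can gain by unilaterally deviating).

There is no pure-strategy Nash equilibrium.

(Up, X): Player B can switch to Y (0.2 → 5.8). Not NE.
(Up, Y): Player A can switch to Down (2.7 → 3.4). Not NE.
(Middle, X): Player A can switch to Up (1.5 → 5.1). Not NE.
(Middle, Y): Player A can switch to Up (0 → 2.7). Not NE.
(Down, X): Player A can switch to Up (2.6 → 5.1). Not NE.
(Down, Y): Player B can switch to X (1.3 → 2.8). Not NE.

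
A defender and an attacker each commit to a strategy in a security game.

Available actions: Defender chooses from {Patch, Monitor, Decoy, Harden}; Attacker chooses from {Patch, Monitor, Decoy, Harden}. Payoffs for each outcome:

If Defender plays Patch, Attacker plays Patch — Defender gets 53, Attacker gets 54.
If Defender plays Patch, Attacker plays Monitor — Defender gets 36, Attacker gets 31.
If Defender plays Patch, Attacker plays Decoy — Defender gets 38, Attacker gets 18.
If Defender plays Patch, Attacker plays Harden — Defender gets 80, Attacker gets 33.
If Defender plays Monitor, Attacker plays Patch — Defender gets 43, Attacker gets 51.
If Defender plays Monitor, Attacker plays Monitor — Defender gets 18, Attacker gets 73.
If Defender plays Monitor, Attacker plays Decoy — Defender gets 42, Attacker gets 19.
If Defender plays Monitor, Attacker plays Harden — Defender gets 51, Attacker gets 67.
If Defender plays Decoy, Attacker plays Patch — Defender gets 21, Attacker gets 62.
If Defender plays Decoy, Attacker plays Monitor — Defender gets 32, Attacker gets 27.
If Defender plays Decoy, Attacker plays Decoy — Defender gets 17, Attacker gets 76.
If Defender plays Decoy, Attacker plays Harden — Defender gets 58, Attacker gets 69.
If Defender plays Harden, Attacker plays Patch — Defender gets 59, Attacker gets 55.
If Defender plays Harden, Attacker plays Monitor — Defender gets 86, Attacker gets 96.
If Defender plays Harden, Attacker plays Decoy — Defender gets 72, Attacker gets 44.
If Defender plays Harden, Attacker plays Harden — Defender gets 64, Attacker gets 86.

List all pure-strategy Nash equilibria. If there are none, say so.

Defender against Patch: payoffs 53, 43, 21, 59 → best response Harden.
Defender against Monitor: payoffs 36, 18, 32, 86 → best response Harden.
Defender against Decoy: payoffs 38, 42, 17, 72 → best response Harden.
Defender against Harden: payoffs 80, 51, 58, 64 → best response Patch.
Attacker against Patch: payoffs 54, 31, 18, 33 → best response Patch.
Attacker against Monitor: payoffs 51, 73, 19, 67 → best response Monitor.
Attacker against Decoy: payoffs 62, 27, 76, 69 → best response Decoy.
Attacker against Harden: payoffs 55, 96, 44, 86 → best response Monitor.
Mutual best responses: (Harden, Monitor).

The unique pure-strategy Nash equilibrium is (Harden, Monitor).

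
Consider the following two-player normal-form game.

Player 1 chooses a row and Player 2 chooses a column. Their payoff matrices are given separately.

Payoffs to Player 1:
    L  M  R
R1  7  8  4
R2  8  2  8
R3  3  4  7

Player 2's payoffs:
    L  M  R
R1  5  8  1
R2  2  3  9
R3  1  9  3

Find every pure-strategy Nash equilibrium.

Player 1 against L: payoffs 7, 8, 3 → best response R2.
Player 1 against M: payoffs 8, 2, 4 → best response R1.
Player 1 against R: payoffs 4, 8, 7 → best response R2.
Player 2 against R1: payoffs 5, 8, 1 → best response M.
Player 2 against R2: payoffs 2, 3, 9 → best response R.
Player 2 against R3: payoffs 1, 9, 3 → best response M.
Mutual best responses: (R1, M); (R2, R).

The pure Nash equilibria are (R1, M); (R2, R).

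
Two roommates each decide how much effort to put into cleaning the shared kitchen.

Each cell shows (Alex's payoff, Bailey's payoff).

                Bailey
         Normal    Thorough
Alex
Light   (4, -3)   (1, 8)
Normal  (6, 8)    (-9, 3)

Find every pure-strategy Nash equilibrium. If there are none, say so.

(Light, Thorough) and (Normal, Normal)

Mark each player's best response to every combination of opponents' strategies; a profile where every player is best-responding is a pure Nash equilibrium.
Alex against Normal: payoffs 4, 6 → best response Normal.
Alex against Thorough: payoffs 1, -9 → best response Light.
Bailey against Light: payoffs -3, 8 → best response Thorough.
Bailey against Normal: payoffs 8, 3 → best response Normal.
Mutual best responses: (Light, Thorough); (Normal, Normal).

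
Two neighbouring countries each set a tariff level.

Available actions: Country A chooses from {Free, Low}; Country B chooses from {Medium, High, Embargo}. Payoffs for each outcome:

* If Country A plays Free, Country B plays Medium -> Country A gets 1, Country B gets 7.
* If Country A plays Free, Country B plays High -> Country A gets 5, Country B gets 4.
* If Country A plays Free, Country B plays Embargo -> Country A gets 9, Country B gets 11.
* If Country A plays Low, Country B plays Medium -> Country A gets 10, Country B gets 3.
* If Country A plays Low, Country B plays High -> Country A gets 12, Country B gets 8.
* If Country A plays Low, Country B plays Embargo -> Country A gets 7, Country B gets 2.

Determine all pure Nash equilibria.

Country A against Medium: payoffs 1, 10 → best response Low.
Country A against High: payoffs 5, 12 → best response Low.
Country A against Embargo: payoffs 9, 7 → best response Free.
Country B against Free: payoffs 7, 4, 11 → best response Embargo.
Country B against Low: payoffs 3, 8, 2 → best response High.
Mutual best responses: (Free, Embargo); (Low, High).

The pure Nash equilibria are (Free, Embargo) and (Low, High).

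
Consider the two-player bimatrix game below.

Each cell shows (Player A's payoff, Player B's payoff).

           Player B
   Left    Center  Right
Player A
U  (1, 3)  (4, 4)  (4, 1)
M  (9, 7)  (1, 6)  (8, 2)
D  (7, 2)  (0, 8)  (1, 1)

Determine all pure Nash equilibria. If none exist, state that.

For each player, find the best response to each opponent profile; mutual best responses are the pure NE.
Player A against Left: payoffs 1, 9, 7 → best response M.
Player A against Center: payoffs 4, 1, 0 → best response U.
Player A against Right: payoffs 4, 8, 1 → best response M.
Player B against U: payoffs 3, 4, 1 → best response Center.
Player B against M: payoffs 7, 6, 2 → best response Left.
Player B against D: payoffs 2, 8, 1 → best response Center.
Mutual best responses: (U, Center); (M, Left).

The pure Nash equilibria are (U, Center), (M, Left).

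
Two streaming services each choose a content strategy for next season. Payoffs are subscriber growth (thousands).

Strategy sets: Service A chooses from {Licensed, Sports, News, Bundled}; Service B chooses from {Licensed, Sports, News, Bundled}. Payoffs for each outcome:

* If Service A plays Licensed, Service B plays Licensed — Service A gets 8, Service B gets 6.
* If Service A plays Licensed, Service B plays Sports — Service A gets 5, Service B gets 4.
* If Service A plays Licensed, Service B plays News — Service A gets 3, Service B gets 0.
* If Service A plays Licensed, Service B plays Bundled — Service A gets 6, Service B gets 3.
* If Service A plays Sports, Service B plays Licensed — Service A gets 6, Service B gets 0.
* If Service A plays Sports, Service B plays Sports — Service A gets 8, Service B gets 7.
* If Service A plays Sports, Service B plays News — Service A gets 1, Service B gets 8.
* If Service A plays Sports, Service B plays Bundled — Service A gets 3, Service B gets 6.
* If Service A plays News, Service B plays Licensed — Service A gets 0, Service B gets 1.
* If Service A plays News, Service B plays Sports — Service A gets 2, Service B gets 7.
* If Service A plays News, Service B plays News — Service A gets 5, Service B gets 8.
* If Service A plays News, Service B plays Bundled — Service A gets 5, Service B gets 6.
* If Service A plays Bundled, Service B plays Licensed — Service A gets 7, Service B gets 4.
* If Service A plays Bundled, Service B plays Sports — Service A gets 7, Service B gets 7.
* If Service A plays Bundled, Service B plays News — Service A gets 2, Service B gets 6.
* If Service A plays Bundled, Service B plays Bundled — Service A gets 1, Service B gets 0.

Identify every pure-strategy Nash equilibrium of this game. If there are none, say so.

(Licensed, Licensed): Service A gets 8, best alternative 7; Service B gets 6, best alternative 4. No profitable deviation — NE.
(Licensed, Sports): Service A can switch to Sports (5 → 8). Not NE.
(Licensed, News): Service A can switch to News (3 → 5). Not NE.
(Licensed, Bundled): Service B can switch to Licensed (3 → 6). Not NE.
(Sports, Licensed): Service A can switch to Licensed (6 → 8). Not NE.
(Sports, Sports): Service B can switch to News (7 → 8). Not NE.
(Sports, News): Service A can switch to Licensed (1 → 3). Not NE.
(News, News): Service A gets 5, best alternative 3; Service B gets 8, best alternative 7. No profitable deviation — NE.
(The remaining 8 profiles each have a profitable deviation by the same check.)

The pure Nash equilibria are (Licensed, Licensed) and (News, News).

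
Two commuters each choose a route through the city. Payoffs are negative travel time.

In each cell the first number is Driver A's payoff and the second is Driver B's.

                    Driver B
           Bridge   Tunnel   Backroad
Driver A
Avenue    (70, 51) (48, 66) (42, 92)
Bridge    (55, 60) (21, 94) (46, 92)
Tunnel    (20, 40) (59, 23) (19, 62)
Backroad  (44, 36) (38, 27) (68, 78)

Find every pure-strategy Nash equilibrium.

For each player, find the best response to each opponent profile; mutual best responses are the pure NE.
Driver A against Bridge: payoffs 70, 55, 20, 44 → best response Avenue.
Driver A against Tunnel: payoffs 48, 21, 59, 38 → best response Tunnel.
Driver A against Backroad: payoffs 42, 46, 19, 68 → best response Backroad.
Driver B against Avenue: payoffs 51, 66, 92 → best response Backroad.
Driver B against Bridge: payoffs 60, 94, 92 → best response Tunnel.
Driver B against Tunnel: payoffs 40, 23, 62 → best response Backroad.
Driver B against Backroad: payoffs 36, 27, 78 → best response Backroad.
Mutual best responses: (Backroad, Backroad).

(Backroad, Backroad)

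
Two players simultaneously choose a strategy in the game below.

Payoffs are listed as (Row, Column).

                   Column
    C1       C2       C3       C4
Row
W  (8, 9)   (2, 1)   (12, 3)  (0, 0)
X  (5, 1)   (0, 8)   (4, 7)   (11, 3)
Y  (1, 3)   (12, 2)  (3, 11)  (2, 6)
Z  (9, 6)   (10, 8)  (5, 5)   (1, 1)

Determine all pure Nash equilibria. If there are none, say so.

For each player, find the best response to each opponent profile; mutual best responses are the pure NE.
Row against C1: payoffs 8, 5, 1, 9 → best response Z.
Row against C2: payoffs 2, 0, 12, 10 → best response Y.
Row against C3: payoffs 12, 4, 3, 5 → best response W.
Row against C4: payoffs 0, 11, 2, 1 → best response X.
Column against W: payoffs 9, 1, 3, 0 → best response C1.
Column against X: payoffs 1, 8, 7, 3 → best response C2.
Column against Y: payoffs 3, 2, 11, 6 → best response C3.
Column against Z: payoffs 6, 8, 5, 1 → best response C2.
No profile is a mutual best response for all players.

none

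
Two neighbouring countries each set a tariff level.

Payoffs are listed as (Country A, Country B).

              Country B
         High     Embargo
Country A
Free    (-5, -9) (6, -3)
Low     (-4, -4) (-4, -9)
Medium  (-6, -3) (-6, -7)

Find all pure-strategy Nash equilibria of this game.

For each strategy profile, look for a profitable unilateral deviation.
(Free, High): Country A can switch to Low (-5 → -4). Not NE.
(Free, Embargo): Country A gets 6, best alternative -4; Country B gets -3, best alternative -9. No profitable deviation — NE.
(Low, High): Country A gets -4, best alternative -5; Country B gets -4, best alternative -9. No profitable deviation — NE.
(Low, Embargo): Country A can switch to Free (-4 → 6). Not NE.
(Medium, High): Country A can switch to Free (-6 → -5). Not NE.
(Medium, Embargo): Country A can switch to Free (-6 → 6). Not NE.

Pure-strategy Nash equilibria: (Free, Embargo), (Low, High)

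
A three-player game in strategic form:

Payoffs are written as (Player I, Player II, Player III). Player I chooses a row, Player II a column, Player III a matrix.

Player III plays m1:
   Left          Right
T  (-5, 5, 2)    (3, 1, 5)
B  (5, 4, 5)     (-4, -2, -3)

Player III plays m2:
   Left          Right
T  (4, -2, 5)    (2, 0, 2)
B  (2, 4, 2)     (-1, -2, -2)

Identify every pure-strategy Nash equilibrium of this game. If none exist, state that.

(B, Left, m1)

(T, Left, m1): Player I can switch to B (-5 → 5). Not NE.
(T, Left, m2): Player II can switch to Right (-2 → 0). Not NE.
(T, Right, m1): Player II can switch to Left (1 → 5). Not NE.
(T, Right, m2): Player III can switch to m1 (2 → 5). Not NE.
(B, Left, m1): Player I gets 5, best alternative -5; Player II gets 4, best alternative -2; Player III gets 5, best alternative 2. No profitable deviation — NE.
(B, Left, m2): Player I can switch to T (2 → 4). Not NE.
(B, Right, m1): Player I can switch to T (-4 → 3). Not NE.
(B, Right, m2): Player I can switch to T (-1 → 2). Not NE.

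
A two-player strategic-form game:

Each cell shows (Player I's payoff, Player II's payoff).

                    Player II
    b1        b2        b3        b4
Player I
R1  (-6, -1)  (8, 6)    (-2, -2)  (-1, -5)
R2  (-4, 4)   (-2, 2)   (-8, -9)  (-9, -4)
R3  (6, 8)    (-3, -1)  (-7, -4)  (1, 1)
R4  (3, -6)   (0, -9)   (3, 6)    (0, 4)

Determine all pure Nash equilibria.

Player I against b1: payoffs -6, -4, 6, 3 → best response R3.
Player I against b2: payoffs 8, -2, -3, 0 → best response R1.
Player I against b3: payoffs -2, -8, -7, 3 → best response R4.
Player I against b4: payoffs -1, -9, 1, 0 → best response R3.
Player II against R1: payoffs -1, 6, -2, -5 → best response b2.
Player II against R2: payoffs 4, 2, -9, -4 → best response b1.
Player II against R3: payoffs 8, -1, -4, 1 → best response b1.
Player II against R4: payoffs -6, -9, 6, 4 → best response b3.
Mutual best responses: (R1, b2); (R3, b1); (R4, b3).

Pure-strategy Nash equilibria: (R1, b2); (R3, b1); (R4, b3)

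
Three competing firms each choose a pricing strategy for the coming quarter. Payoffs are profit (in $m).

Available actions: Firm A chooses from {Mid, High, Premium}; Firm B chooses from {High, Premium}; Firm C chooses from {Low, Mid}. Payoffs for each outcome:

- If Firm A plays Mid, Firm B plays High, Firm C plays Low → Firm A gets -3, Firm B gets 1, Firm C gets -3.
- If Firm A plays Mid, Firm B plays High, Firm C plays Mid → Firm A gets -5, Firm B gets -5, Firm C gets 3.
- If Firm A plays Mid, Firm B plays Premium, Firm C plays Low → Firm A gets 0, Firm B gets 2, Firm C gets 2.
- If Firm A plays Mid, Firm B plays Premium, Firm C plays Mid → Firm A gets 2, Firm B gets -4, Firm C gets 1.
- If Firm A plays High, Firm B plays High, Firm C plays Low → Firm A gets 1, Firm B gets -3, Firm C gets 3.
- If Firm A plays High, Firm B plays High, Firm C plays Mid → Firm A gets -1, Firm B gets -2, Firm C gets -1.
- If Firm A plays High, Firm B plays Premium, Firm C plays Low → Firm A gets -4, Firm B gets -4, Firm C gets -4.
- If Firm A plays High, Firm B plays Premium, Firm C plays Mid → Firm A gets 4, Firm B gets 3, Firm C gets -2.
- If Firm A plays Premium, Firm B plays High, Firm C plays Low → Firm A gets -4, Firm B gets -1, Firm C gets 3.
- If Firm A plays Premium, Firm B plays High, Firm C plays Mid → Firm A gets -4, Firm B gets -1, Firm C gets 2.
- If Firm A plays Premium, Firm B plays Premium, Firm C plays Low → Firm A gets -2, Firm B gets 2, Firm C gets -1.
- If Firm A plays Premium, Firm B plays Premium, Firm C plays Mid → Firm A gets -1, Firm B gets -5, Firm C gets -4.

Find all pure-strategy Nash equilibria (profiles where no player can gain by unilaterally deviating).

(Mid, High, Low): Firm A can switch to High (-3 → 1). Not NE.
(Mid, High, Mid): Firm A can switch to High (-5 → -1). Not NE.
(Mid, Premium, Low): Firm A gets 0, best alternative -2; Firm B gets 2, best alternative 1; Firm C gets 2, best alternative 1. No profitable deviation — NE.
(Mid, Premium, Mid): Firm A can switch to High (2 → 4). Not NE.
(High, High, Low): Firm A gets 1, best alternative -3; Firm B gets -3, best alternative -4; Firm C gets 3, best alternative -1. No profitable deviation — NE.
(High, High, Mid): Firm B can switch to Premium (-2 → 3). Not NE.
(High, Premium, Low): Firm A can switch to Mid (-4 → 0). Not NE.
(High, Premium, Mid): Firm A gets 4, best alternative 2; Firm B gets 3, best alternative -2; Firm C gets -2, best alternative -4. No profitable deviation — NE.
(Premium, High, Low): Firm A can switch to Mid (-4 → -3). Not NE.
(Premium, High, Mid): Firm A can switch to High (-4 → -1). Not NE.
(Premium, Premium, Low): Firm A can switch to Mid (-2 → 0). Not NE.
(Premium, Premium, Mid): Firm A can switch to Mid (-1 → 2). Not NE.

Pure-strategy Nash equilibria: (Mid, Premium, Low), (High, High, Low), (High, Premium, Mid)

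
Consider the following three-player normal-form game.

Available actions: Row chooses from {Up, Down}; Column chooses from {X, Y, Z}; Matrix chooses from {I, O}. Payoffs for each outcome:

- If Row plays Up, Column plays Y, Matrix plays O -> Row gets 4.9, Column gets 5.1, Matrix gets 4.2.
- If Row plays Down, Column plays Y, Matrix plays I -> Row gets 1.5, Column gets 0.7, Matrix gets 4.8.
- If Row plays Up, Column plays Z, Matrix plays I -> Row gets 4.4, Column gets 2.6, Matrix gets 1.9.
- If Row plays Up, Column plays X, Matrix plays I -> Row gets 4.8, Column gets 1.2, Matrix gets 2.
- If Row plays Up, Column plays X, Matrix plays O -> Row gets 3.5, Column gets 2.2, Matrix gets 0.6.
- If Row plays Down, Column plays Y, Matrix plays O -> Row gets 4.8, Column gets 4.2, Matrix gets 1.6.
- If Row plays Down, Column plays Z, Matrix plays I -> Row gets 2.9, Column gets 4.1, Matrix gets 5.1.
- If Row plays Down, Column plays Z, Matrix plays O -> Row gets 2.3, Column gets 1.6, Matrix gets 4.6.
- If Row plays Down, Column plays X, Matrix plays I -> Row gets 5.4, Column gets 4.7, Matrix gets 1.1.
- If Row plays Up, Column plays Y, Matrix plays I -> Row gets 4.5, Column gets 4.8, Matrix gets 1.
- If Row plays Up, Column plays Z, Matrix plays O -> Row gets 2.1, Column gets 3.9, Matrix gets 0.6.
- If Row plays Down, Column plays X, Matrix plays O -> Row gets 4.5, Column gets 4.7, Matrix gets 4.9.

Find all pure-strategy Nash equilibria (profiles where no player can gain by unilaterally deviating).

Pure-strategy Nash equilibria: (Up, Y, O) and (Down, X, O)

(Up, X, I): Row can switch to Down (4.8 → 5.4). Not NE.
(Up, X, O): Row can switch to Down (3.5 → 4.5). Not NE.
(Up, Y, I): Matrix can switch to O (1 → 4.2). Not NE.
(Up, Y, O): Row gets 4.9, best alternative 4.8; Column gets 5.1, best alternative 3.9; Matrix gets 4.2, best alternative 1. No profitable deviation — NE.
(Up, Z, I): Column can switch to Y (2.6 → 4.8). Not NE.
(Up, Z, O): Row can switch to Down (2.1 → 2.3). Not NE.
(Down, X, I): Matrix can switch to O (1.1 → 4.9). Not NE.
(Down, X, O): Row gets 4.5, best alternative 3.5; Column gets 4.7, best alternative 4.2; Matrix gets 4.9, best alternative 1.1. No profitable deviation — NE.
(Down, Y, I): Row can switch to Up (1.5 → 4.5). Not NE.
(Down, Y, O): Row can switch to Up (4.8 → 4.9). Not NE.
(Down, Z, I): Row can switch to Up (2.9 → 4.4). Not NE.
(Down, Z, O): Column can switch to X (1.6 → 4.7). Not NE.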